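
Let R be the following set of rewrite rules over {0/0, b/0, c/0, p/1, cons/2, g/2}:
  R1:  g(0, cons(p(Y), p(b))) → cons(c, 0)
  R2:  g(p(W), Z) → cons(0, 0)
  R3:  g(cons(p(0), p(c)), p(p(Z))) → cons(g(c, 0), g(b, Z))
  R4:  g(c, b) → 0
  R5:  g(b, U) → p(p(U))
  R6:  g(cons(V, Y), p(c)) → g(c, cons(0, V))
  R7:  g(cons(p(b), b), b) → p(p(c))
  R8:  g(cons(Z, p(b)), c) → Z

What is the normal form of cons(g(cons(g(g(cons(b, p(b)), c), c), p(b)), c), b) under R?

1. cons(g(cons(g(g(cons(b, p(b)), c), c), p(b)), c), b)  →  cons(g(g(cons(b, p(b)), c), c), b)   [R8 at 1]
2. cons(g(g(cons(b, p(b)), c), c), b)  →  cons(g(b, c), b)   [R8 at 1.1]
3. cons(g(b, c), b)  →  cons(p(p(c)), b)   [R5 at 1]

cons(p(p(c)), b)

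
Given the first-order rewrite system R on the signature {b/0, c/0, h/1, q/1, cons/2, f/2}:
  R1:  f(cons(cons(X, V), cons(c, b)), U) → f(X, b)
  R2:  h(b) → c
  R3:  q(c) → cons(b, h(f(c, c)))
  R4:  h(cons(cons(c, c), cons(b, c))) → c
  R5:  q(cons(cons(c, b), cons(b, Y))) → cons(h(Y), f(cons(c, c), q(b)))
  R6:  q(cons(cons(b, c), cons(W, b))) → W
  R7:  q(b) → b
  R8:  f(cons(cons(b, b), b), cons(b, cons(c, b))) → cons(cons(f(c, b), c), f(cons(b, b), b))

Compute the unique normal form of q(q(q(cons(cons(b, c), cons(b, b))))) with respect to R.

1. q(q(q(cons(cons(b, c), cons(b, b)))))  →  q(q(b))   [R6 at 1.1]
2. q(q(b))  →  q(b)   [R7 at 1]
3. q(b)  →  b   [R7 at ε]

b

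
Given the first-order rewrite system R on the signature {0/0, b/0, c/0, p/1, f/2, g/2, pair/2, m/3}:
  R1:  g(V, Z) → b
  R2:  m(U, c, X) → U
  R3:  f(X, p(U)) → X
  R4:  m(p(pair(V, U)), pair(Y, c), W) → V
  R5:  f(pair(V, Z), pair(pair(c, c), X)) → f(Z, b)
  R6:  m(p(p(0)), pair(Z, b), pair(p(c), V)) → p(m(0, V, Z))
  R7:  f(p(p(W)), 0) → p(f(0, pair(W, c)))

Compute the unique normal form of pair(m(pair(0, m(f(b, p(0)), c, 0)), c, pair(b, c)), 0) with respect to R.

pair(pair(0, b), 0)

1. pair(m(pair(0, m(f(b, p(0)), c, 0)), c, pair(b, c)), 0)  →  pair(pair(0, m(f(b, p(0)), c, 0)), 0)   [R2 at 1]
2. pair(pair(0, m(f(b, p(0)), c, 0)), 0)  →  pair(pair(0, f(b, p(0))), 0)   [R2 at 1.2]
3. pair(pair(0, f(b, p(0))), 0)  →  pair(pair(0, b), 0)   [R3 at 1.2]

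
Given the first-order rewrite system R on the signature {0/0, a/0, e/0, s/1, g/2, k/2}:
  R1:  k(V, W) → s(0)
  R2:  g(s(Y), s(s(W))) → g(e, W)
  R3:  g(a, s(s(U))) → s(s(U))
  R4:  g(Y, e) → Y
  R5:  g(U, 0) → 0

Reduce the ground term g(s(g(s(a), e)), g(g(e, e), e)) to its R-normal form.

1. g(s(g(s(a), e)), g(g(e, e), e))  →  g(s(s(a)), g(g(e, e), e))   [R4 at 1.1]
2. g(s(s(a)), g(g(e, e), e))  →  g(s(s(a)), g(e, e))   [R4 at 2]
3. g(s(s(a)), g(e, e))  →  g(s(s(a)), e)   [R4 at 2]
4. g(s(s(a)), e)  →  s(s(a))   [R4 at ε]

s(s(a))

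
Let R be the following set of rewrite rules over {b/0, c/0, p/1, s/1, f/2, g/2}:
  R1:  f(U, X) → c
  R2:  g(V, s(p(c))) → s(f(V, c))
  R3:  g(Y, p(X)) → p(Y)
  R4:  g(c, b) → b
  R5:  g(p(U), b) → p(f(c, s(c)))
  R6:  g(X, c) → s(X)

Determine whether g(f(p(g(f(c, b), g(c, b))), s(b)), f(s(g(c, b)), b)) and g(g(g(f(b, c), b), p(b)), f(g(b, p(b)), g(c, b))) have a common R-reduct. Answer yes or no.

Reduce t₁ = g(f(p(g(f(c, b), g(c, b))), s(b)), f(s(g(c, b)), b)):
1. g(f(p(g(f(c, b), g(c, b))), s(b)), f(s(g(c, b)), b))  →  g(c, f(s(g(c, b)), b))   [R1 at 1]
2. g(c, f(s(g(c, b)), b))  →  g(c, c)   [R1 at 2]
3. g(c, c)  →  s(c)   [R6 at ε]

Reduce t₂ = g(g(g(f(b, c), b), p(b)), f(g(b, p(b)), g(c, b))):
1. g(g(g(f(b, c), b), p(b)), f(g(b, p(b)), g(c, b)))  →  g(p(g(f(b, c), b)), f(g(b, p(b)), g(c, b)))   [R3 at 1]
2. g(p(g(f(b, c), b)), f(g(b, p(b)), g(c, b)))  →  g(p(g(c, b)), f(g(b, p(b)), g(c, b)))   [R1 at 1.1.1]
3. g(p(g(c, b)), f(g(b, p(b)), g(c, b)))  →  g(p(b), f(g(b, p(b)), g(c, b)))   [R4 at 1.1]
4. g(p(b), f(g(b, p(b)), g(c, b)))  →  g(p(b), c)   [R1 at 2]
5. g(p(b), c)  →  s(p(b))   [R6 at ε]

no — NF(t₁) = s(c), NF(t₂) = s(p(b))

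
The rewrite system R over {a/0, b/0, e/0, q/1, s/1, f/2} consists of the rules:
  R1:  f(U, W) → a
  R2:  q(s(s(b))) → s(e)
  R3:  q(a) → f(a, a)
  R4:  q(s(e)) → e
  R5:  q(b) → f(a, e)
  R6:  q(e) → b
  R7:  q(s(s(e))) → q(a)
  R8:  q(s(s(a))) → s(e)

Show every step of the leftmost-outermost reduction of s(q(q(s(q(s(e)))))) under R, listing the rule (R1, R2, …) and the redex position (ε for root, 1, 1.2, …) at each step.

s(b)

1. s(q(q(s(q(s(e))))))  →  s(q(q(s(e))))   [R4 at 1.1.1.1]
2. s(q(q(s(e))))  →  s(q(e))   [R4 at 1.1]
3. s(q(e))  →  s(b)   [R6 at 1]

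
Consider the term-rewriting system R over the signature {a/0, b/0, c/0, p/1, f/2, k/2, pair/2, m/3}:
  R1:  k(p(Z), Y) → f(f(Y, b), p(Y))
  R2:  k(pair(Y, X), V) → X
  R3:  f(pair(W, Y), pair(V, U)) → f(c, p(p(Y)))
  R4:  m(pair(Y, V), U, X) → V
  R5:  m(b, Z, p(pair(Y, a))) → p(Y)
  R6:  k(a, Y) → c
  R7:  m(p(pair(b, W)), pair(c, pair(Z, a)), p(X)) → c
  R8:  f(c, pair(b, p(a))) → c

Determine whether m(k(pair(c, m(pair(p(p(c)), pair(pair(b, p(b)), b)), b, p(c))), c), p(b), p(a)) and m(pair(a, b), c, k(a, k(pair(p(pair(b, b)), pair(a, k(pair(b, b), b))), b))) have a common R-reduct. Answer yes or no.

yes — NF(t₁) = b, NF(t₂) = b

Reduce t₁ = m(k(pair(c, m(pair(p(p(c)), pair(pair(b, p(b)), b)), b, p(c))), c), p(b), p(a)):
1. m(k(pair(c, m(pair(p(p(c)), pair(pair(b, p(b)), b)), b, p(c))), c), p(b), p(a))  →  m(m(pair(p(p(c)), pair(pair(b, p(b)), b)), b, p(c)), p(b), p(a))   [R2 at 1]
2. m(m(pair(p(p(c)), pair(pair(b, p(b)), b)), b, p(c)), p(b), p(a))  →  m(pair(pair(b, p(b)), b), p(b), p(a))   [R4 at 1]
3. m(pair(pair(b, p(b)), b), p(b), p(a))  →  b   [R4 at ε]

Reduce t₂ = m(pair(a, b), c, k(a, k(pair(p(pair(b, b)), pair(a, k(pair(b, b), b))), b))):
1. m(pair(a, b), c, k(a, k(pair(p(pair(b, b)), pair(a, k(pair(b, b), b))), b)))  →  b   [R4 at ε]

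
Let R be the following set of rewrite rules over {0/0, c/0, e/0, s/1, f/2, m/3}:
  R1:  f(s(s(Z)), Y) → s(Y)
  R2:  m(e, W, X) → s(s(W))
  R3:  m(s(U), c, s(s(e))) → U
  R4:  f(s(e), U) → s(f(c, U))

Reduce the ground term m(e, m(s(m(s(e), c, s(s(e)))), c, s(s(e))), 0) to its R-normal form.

1. m(e, m(s(m(s(e), c, s(s(e)))), c, s(s(e))), 0)  →  s(s(m(s(m(s(e), c, s(s(e)))), c, s(s(e)))))   [R2 at ε]
2. s(s(m(s(m(s(e), c, s(s(e)))), c, s(s(e)))))  →  s(s(m(s(e), c, s(s(e)))))   [R3 at 1.1]
3. s(s(m(s(e), c, s(s(e)))))  →  s(s(e))   [R3 at 1.1]

s(s(e))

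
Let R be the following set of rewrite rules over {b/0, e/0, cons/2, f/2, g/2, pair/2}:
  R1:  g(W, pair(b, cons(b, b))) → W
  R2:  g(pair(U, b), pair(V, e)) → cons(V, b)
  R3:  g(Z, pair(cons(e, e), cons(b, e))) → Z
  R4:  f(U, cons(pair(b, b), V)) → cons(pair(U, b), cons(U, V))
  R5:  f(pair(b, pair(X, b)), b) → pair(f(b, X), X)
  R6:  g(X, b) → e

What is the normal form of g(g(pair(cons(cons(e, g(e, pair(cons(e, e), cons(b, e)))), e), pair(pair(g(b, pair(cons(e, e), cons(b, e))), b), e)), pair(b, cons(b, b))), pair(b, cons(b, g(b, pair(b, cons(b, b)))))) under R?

1. g(g(pair(cons(cons(e, g(e, pair(cons(e, e), cons(b, e)))), e), pair(pair(g(b, pair(cons(e, e), cons(b, e))), b), e)), pair(b, cons(b, b))), pair(b, cons(b, g(b, pair(b, cons(b, b))))))  →  g(pair(cons(cons(e, g(e, pair(cons(e, e), cons(b, e)))), e), pair(pair(g(b, pair(cons(e, e), cons(b, e))), b), e)), pair(b, cons(b, g(b, pair(b, cons(b, b))))))   [R1 at 1]
2. g(pair(cons(cons(e, g(e, pair(cons(e, e), cons(b, e)))), e), pair(pair(g(b, pair(cons(e, e), cons(b, e))), b), e)), pair(b, cons(b, g(b, pair(b, cons(b, b))))))  →  g(pair(cons(cons(e, e), e), pair(pair(g(b, pair(cons(e, e), cons(b, e))), b), e)), pair(b, cons(b, g(b, pair(b, cons(b, b))))))   [R3 at 1.1.1.2]
3. g(pair(cons(cons(e, e), e), pair(pair(g(b, pair(cons(e, e), cons(b, e))), b), e)), pair(b, cons(b, g(b, pair(b, cons(b, b))))))  →  g(pair(cons(cons(e, e), e), pair(pair(b, b), e)), pair(b, cons(b, g(b, pair(b, cons(b, b))))))   [R3 at 1.2.1.1]
4. g(pair(cons(cons(e, e), e), pair(pair(b, b), e)), pair(b, cons(b, g(b, pair(b, cons(b, b))))))  →  g(pair(cons(cons(e, e), e), pair(pair(b, b), e)), pair(b, cons(b, b)))   [R1 at 2.2.2]
5. g(pair(cons(cons(e, e), e), pair(pair(b, b), e)), pair(b, cons(b, b)))  →  pair(cons(cons(e, e), e), pair(pair(b, b), e))   [R1 at ε]

pair(cons(cons(e, e), e), pair(pair(b, b), e))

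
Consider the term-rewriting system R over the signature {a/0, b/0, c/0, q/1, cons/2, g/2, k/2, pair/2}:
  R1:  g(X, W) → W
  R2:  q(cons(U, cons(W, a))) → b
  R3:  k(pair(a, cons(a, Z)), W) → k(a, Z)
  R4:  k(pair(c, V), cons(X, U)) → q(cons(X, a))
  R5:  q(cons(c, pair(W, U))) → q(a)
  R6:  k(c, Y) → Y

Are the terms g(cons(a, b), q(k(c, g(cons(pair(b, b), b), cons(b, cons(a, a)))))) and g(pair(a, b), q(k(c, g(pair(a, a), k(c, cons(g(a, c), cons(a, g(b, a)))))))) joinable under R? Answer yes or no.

yes — NF(t₁) = b, NF(t₂) = b

Reduce t₁ = g(cons(a, b), q(k(c, g(cons(pair(b, b), b), cons(b, cons(a, a)))))):
1. g(cons(a, b), q(k(c, g(cons(pair(b, b), b), cons(b, cons(a, a))))))  →  q(k(c, g(cons(pair(b, b), b), cons(b, cons(a, a)))))   [R1 at ε]
2. q(k(c, g(cons(pair(b, b), b), cons(b, cons(a, a)))))  →  q(g(cons(pair(b, b), b), cons(b, cons(a, a))))   [R6 at 1]
3. q(g(cons(pair(b, b), b), cons(b, cons(a, a))))  →  q(cons(b, cons(a, a)))   [R1 at 1]
4. q(cons(b, cons(a, a)))  →  b   [R2 at ε]

Reduce t₂ = g(pair(a, b), q(k(c, g(pair(a, a), k(c, cons(g(a, c), cons(a, g(b, a)))))))):
1. g(pair(a, b), q(k(c, g(pair(a, a), k(c, cons(g(a, c), cons(a, g(b, a))))))))  →  q(k(c, g(pair(a, a), k(c, cons(g(a, c), cons(a, g(b, a)))))))   [R1 at ε]
2. q(k(c, g(pair(a, a), k(c, cons(g(a, c), cons(a, g(b, a)))))))  →  q(g(pair(a, a), k(c, cons(g(a, c), cons(a, g(b, a))))))   [R6 at 1]
3. q(g(pair(a, a), k(c, cons(g(a, c), cons(a, g(b, a))))))  →  q(k(c, cons(g(a, c), cons(a, g(b, a)))))   [R1 at 1]
4. q(k(c, cons(g(a, c), cons(a, g(b, a)))))  →  q(cons(g(a, c), cons(a, g(b, a))))   [R6 at 1]
5. q(cons(g(a, c), cons(a, g(b, a))))  →  q(cons(c, cons(a, g(b, a))))   [R1 at 1.1]
6. q(cons(c, cons(a, g(b, a))))  →  q(cons(c, cons(a, a)))   [R1 at 1.2.2]
7. q(cons(c, cons(a, a)))  →  b   [R2 at ε]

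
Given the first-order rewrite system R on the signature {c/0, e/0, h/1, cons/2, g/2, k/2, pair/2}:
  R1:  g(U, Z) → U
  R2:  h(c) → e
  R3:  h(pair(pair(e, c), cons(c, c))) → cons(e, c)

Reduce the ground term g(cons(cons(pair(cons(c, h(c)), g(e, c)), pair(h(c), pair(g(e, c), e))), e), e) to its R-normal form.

1. g(cons(cons(pair(cons(c, h(c)), g(e, c)), pair(h(c), pair(g(e, c), e))), e), e)  →  cons(cons(pair(cons(c, h(c)), g(e, c)), pair(h(c), pair(g(e, c), e))), e)   [R1 at ε]
2. cons(cons(pair(cons(c, h(c)), g(e, c)), pair(h(c), pair(g(e, c), e))), e)  →  cons(cons(pair(cons(c, e), g(e, c)), pair(h(c), pair(g(e, c), e))), e)   [R2 at 1.1.1.2]
3. cons(cons(pair(cons(c, e), g(e, c)), pair(h(c), pair(g(e, c), e))), e)  →  cons(cons(pair(cons(c, e), e), pair(h(c), pair(g(e, c), e))), e)   [R1 at 1.1.2]
4. cons(cons(pair(cons(c, e), e), pair(h(c), pair(g(e, c), e))), e)  →  cons(cons(pair(cons(c, e), e), pair(e, pair(g(e, c), e))), e)   [R2 at 1.2.1]
5. cons(cons(pair(cons(c, e), e), pair(e, pair(g(e, c), e))), e)  →  cons(cons(pair(cons(c, e), e), pair(e, pair(e, e))), e)   [R1 at 1.2.2.1]

cons(cons(pair(cons(c, e), e), pair(e, pair(e, e))), e)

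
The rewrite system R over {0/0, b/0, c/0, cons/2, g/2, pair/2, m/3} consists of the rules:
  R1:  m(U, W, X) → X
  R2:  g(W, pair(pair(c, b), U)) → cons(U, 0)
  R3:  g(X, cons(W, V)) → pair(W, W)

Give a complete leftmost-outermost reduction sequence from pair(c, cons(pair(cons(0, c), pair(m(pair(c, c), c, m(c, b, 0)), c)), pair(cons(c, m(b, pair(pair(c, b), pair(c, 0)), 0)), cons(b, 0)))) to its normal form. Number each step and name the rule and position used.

pair(c, cons(pair(cons(0, c), pair(0, c)), pair(cons(c, 0), cons(b, 0))))

1. pair(c, cons(pair(cons(0, c), pair(m(pair(c, c), c, m(c, b, 0)), c)), pair(cons(c, m(b, pair(pair(c, b), pair(c, 0)), 0)), cons(b, 0))))  →  pair(c, cons(pair(cons(0, c), pair(m(c, b, 0), c)), pair(cons(c, m(b, pair(pair(c, b), pair(c, 0)), 0)), cons(b, 0))))   [R1 at 2.1.2.1]
2. pair(c, cons(pair(cons(0, c), pair(m(c, b, 0), c)), pair(cons(c, m(b, pair(pair(c, b), pair(c, 0)), 0)), cons(b, 0))))  →  pair(c, cons(pair(cons(0, c), pair(0, c)), pair(cons(c, m(b, pair(pair(c, b), pair(c, 0)), 0)), cons(b, 0))))   [R1 at 2.1.2.1]
3. pair(c, cons(pair(cons(0, c), pair(0, c)), pair(cons(c, m(b, pair(pair(c, b), pair(c, 0)), 0)), cons(b, 0))))  →  pair(c, cons(pair(cons(0, c), pair(0, c)), pair(cons(c, 0), cons(b, 0))))   [R1 at 2.2.1.2]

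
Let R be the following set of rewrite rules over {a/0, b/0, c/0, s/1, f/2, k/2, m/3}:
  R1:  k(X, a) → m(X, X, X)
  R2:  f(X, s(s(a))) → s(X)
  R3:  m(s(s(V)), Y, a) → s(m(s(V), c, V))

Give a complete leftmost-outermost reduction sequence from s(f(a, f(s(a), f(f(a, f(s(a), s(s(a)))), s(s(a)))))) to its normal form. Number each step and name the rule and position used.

s(s(a))

1. s(f(a, f(s(a), f(f(a, f(s(a), s(s(a)))), s(s(a))))))  →  s(f(a, f(s(a), s(f(a, f(s(a), s(s(a))))))))   [R2 at 1.2.2]
2. s(f(a, f(s(a), s(f(a, f(s(a), s(s(a))))))))  →  s(f(a, f(s(a), s(f(a, s(s(a)))))))   [R2 at 1.2.2.1.2]
3. s(f(a, f(s(a), s(f(a, s(s(a)))))))  →  s(f(a, f(s(a), s(s(a)))))   [R2 at 1.2.2.1]
4. s(f(a, f(s(a), s(s(a)))))  →  s(f(a, s(s(a))))   [R2 at 1.2]
5. s(f(a, s(s(a))))  →  s(s(a))   [R2 at 1]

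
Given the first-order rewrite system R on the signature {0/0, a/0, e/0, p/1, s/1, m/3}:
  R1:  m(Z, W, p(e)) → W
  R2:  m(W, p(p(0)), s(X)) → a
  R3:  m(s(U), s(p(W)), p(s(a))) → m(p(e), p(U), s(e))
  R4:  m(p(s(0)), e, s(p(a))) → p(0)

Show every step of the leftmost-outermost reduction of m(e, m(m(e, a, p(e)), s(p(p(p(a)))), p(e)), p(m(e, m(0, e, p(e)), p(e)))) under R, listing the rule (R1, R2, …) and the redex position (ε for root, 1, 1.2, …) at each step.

1. m(e, m(m(e, a, p(e)), s(p(p(p(a)))), p(e)), p(m(e, m(0, e, p(e)), p(e))))  →  m(e, s(p(p(p(a)))), p(m(e, m(0, e, p(e)), p(e))))   [R1 at 2]
2. m(e, s(p(p(p(a)))), p(m(e, m(0, e, p(e)), p(e))))  →  m(e, s(p(p(p(a)))), p(m(0, e, p(e))))   [R1 at 3.1]
3. m(e, s(p(p(p(a)))), p(m(0, e, p(e))))  →  m(e, s(p(p(p(a)))), p(e))   [R1 at 3.1]
4. m(e, s(p(p(p(a)))), p(e))  →  s(p(p(p(a))))   [R1 at ε]

s(p(p(p(a))))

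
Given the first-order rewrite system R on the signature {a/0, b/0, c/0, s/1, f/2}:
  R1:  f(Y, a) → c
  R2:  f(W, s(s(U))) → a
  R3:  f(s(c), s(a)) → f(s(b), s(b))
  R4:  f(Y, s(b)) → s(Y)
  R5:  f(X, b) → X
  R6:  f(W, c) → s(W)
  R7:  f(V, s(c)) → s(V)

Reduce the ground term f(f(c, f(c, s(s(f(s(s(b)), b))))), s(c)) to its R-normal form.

s(c)

1. f(f(c, f(c, s(s(f(s(s(b)), b))))), s(c))  →  s(f(c, f(c, s(s(f(s(s(b)), b))))))   [R7 at ε]
2. s(f(c, f(c, s(s(f(s(s(b)), b))))))  →  s(f(c, a))   [R2 at 1.2]
3. s(f(c, a))  →  s(c)   [R1 at 1]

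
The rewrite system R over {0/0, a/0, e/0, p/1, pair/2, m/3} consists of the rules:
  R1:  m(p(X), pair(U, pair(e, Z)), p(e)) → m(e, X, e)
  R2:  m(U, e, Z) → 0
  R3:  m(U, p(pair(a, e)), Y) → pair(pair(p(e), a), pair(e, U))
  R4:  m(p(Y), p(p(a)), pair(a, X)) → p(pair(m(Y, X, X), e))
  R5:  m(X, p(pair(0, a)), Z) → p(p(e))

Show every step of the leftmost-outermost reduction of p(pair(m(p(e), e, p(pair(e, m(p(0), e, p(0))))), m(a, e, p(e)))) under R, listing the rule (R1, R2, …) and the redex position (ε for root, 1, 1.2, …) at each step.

1. p(pair(m(p(e), e, p(pair(e, m(p(0), e, p(0))))), m(a, e, p(e))))  →  p(pair(0, m(a, e, p(e))))   [R2 at 1.1]
2. p(pair(0, m(a, e, p(e))))  →  p(pair(0, 0))   [R2 at 1.2]

p(pair(0, 0))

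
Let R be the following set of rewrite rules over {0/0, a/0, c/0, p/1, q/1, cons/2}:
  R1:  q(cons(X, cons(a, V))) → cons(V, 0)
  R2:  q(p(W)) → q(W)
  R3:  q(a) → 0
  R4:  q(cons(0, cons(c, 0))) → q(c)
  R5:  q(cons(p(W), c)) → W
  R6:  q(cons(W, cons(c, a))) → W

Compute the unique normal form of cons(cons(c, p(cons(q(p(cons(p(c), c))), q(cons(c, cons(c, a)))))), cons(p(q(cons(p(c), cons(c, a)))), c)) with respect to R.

1. cons(cons(c, p(cons(q(p(cons(p(c), c))), q(cons(c, cons(c, a)))))), cons(p(q(cons(p(c), cons(c, a)))), c))  →  cons(cons(c, p(cons(q(cons(p(c), c)), q(cons(c, cons(c, a)))))), cons(p(q(cons(p(c), cons(c, a)))), c))   [R2 at 1.2.1.1]
2. cons(cons(c, p(cons(q(cons(p(c), c)), q(cons(c, cons(c, a)))))), cons(p(q(cons(p(c), cons(c, a)))), c))  →  cons(cons(c, p(cons(c, q(cons(c, cons(c, a)))))), cons(p(q(cons(p(c), cons(c, a)))), c))   [R5 at 1.2.1.1]
3. cons(cons(c, p(cons(c, q(cons(c, cons(c, a)))))), cons(p(q(cons(p(c), cons(c, a)))), c))  →  cons(cons(c, p(cons(c, c))), cons(p(q(cons(p(c), cons(c, a)))), c))   [R6 at 1.2.1.2]
4. cons(cons(c, p(cons(c, c))), cons(p(q(cons(p(c), cons(c, a)))), c))  →  cons(cons(c, p(cons(c, c))), cons(p(p(c)), c))   [R6 at 2.1.1]

cons(cons(c, p(cons(c, c))), cons(p(p(c)), c))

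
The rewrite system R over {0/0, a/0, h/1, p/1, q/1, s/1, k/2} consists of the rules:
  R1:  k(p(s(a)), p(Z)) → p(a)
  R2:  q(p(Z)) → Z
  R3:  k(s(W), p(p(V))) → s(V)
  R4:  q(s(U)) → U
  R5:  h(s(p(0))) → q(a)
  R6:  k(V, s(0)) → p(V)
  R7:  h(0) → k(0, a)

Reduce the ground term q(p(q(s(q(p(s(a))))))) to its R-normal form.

s(a)

1. q(p(q(s(q(p(s(a)))))))  →  q(s(q(p(s(a)))))   [R2 at ε]
2. q(s(q(p(s(a)))))  →  q(p(s(a)))   [R4 at ε]
3. q(p(s(a)))  →  s(a)   [R2 at ε]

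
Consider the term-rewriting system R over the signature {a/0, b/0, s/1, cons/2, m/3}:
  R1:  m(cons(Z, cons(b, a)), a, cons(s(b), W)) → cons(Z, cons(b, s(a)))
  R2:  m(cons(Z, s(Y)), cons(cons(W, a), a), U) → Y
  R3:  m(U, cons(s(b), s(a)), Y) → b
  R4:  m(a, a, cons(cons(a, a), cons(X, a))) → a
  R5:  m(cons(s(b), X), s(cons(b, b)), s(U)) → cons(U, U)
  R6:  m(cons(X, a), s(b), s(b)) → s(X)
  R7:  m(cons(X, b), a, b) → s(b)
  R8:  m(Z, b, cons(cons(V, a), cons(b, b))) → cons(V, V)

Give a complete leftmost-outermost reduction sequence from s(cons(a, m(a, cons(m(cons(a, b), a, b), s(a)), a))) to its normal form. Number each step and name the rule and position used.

s(cons(a, b))

1. s(cons(a, m(a, cons(m(cons(a, b), a, b), s(a)), a)))  →  s(cons(a, m(a, cons(s(b), s(a)), a)))   [R7 at 1.2.2.1]
2. s(cons(a, m(a, cons(s(b), s(a)), a)))  →  s(cons(a, b))   [R3 at 1.2]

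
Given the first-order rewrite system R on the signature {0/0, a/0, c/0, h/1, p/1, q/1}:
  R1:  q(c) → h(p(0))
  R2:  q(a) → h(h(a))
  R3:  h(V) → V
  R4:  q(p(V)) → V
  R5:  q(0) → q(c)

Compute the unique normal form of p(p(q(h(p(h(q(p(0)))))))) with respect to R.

1. p(p(q(h(p(h(q(p(0))))))))  →  p(p(q(p(h(q(p(0)))))))   [R3 at 1.1.1]
2. p(p(q(p(h(q(p(0)))))))  →  p(p(h(q(p(0)))))   [R4 at 1.1]
3. p(p(h(q(p(0)))))  →  p(p(q(p(0))))   [R3 at 1.1]
4. p(p(q(p(0))))  →  p(p(0))   [R4 at 1.1]

p(p(0))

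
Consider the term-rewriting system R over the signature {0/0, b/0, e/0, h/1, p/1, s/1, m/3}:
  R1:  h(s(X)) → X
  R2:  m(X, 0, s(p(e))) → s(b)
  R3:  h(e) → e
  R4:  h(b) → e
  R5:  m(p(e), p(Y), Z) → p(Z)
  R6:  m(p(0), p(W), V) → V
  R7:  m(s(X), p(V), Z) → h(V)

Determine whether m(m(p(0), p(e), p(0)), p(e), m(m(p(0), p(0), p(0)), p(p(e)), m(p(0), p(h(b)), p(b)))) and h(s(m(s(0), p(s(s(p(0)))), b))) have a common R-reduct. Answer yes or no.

no — NF(t₁) = p(b), NF(t₂) = s(p(0))

Reduce t₁ = m(m(p(0), p(e), p(0)), p(e), m(m(p(0), p(0), p(0)), p(p(e)), m(p(0), p(h(b)), p(b)))):
1. m(m(p(0), p(e), p(0)), p(e), m(m(p(0), p(0), p(0)), p(p(e)), m(p(0), p(h(b)), p(b))))  →  m(p(0), p(e), m(m(p(0), p(0), p(0)), p(p(e)), m(p(0), p(h(b)), p(b))))   [R6 at 1]
2. m(p(0), p(e), m(m(p(0), p(0), p(0)), p(p(e)), m(p(0), p(h(b)), p(b))))  →  m(m(p(0), p(0), p(0)), p(p(e)), m(p(0), p(h(b)), p(b)))   [R6 at ε]
3. m(m(p(0), p(0), p(0)), p(p(e)), m(p(0), p(h(b)), p(b)))  →  m(p(0), p(p(e)), m(p(0), p(h(b)), p(b)))   [R6 at 1]
4. m(p(0), p(p(e)), m(p(0), p(h(b)), p(b)))  →  m(p(0), p(h(b)), p(b))   [R6 at ε]
5. m(p(0), p(h(b)), p(b))  →  p(b)   [R6 at ε]

Reduce t₂ = h(s(m(s(0), p(s(s(p(0)))), b))):
1. h(s(m(s(0), p(s(s(p(0)))), b)))  →  m(s(0), p(s(s(p(0)))), b)   [R1 at ε]
2. m(s(0), p(s(s(p(0)))), b)  →  h(s(s(p(0))))   [R7 at ε]
3. h(s(s(p(0))))  →  s(p(0))   [R1 at ε]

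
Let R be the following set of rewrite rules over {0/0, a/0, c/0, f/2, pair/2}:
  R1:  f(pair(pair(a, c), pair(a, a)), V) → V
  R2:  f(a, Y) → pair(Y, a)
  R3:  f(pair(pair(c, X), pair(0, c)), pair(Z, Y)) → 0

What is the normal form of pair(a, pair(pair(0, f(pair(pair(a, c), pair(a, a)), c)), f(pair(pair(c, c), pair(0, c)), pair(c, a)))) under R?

1. pair(a, pair(pair(0, f(pair(pair(a, c), pair(a, a)), c)), f(pair(pair(c, c), pair(0, c)), pair(c, a))))  →  pair(a, pair(pair(0, c), f(pair(pair(c, c), pair(0, c)), pair(c, a))))   [R1 at 2.1.2]
2. pair(a, pair(pair(0, c), f(pair(pair(c, c), pair(0, c)), pair(c, a))))  →  pair(a, pair(pair(0, c), 0))   [R3 at 2.2]

pair(a, pair(pair(0, c), 0))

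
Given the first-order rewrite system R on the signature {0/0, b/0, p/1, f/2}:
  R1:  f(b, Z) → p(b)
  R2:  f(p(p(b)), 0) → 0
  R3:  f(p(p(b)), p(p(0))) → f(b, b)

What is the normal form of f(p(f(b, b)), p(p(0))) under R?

1. f(p(f(b, b)), p(p(0)))  →  f(p(p(b)), p(p(0)))   [R1 at 1.1]
2. f(p(p(b)), p(p(0)))  →  f(b, b)   [R3 at ε]
3. f(b, b)  →  p(b)   [R1 at ε]

p(b)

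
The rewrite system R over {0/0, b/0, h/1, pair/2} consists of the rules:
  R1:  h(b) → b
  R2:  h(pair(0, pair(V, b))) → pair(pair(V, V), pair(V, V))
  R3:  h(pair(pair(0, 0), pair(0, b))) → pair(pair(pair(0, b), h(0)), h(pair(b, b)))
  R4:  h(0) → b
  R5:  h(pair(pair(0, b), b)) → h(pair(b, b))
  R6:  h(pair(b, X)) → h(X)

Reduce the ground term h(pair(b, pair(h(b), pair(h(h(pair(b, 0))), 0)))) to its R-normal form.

1. h(pair(b, pair(h(b), pair(h(h(pair(b, 0))), 0))))  →  h(pair(h(b), pair(h(h(pair(b, 0))), 0)))   [R6 at ε]
2. h(pair(h(b), pair(h(h(pair(b, 0))), 0)))  →  h(pair(b, pair(h(h(pair(b, 0))), 0)))   [R1 at 1.1]
3. h(pair(b, pair(h(h(pair(b, 0))), 0)))  →  h(pair(h(h(pair(b, 0))), 0))   [R6 at ε]
4. h(pair(h(h(pair(b, 0))), 0))  →  h(pair(h(h(0)), 0))   [R6 at 1.1.1]
5. h(pair(h(h(0)), 0))  →  h(pair(h(b), 0))   [R4 at 1.1.1]
6. h(pair(h(b), 0))  →  h(pair(b, 0))   [R1 at 1.1]
7. h(pair(b, 0))  →  h(0)   [R6 at ε]
8. h(0)  →  b   [R4 at ε]

b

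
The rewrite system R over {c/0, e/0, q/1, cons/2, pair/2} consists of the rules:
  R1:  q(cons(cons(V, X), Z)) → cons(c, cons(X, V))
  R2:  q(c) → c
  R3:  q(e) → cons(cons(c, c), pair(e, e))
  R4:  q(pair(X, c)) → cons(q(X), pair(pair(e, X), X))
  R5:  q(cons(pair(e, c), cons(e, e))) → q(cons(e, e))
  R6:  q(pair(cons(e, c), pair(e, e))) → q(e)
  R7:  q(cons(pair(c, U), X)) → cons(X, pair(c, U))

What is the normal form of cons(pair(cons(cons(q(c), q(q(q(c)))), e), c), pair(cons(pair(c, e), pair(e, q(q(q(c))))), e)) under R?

1. cons(pair(cons(cons(q(c), q(q(q(c)))), e), c), pair(cons(pair(c, e), pair(e, q(q(q(c))))), e))  →  cons(pair(cons(cons(c, q(q(q(c)))), e), c), pair(cons(pair(c, e), pair(e, q(q(q(c))))), e))   [R2 at 1.1.1.1]
2. cons(pair(cons(cons(c, q(q(q(c)))), e), c), pair(cons(pair(c, e), pair(e, q(q(q(c))))), e))  →  cons(pair(cons(cons(c, q(q(c))), e), c), pair(cons(pair(c, e), pair(e, q(q(q(c))))), e))   [R2 at 1.1.1.2.1.1]
3. cons(pair(cons(cons(c, q(q(c))), e), c), pair(cons(pair(c, e), pair(e, q(q(q(c))))), e))  →  cons(pair(cons(cons(c, q(c)), e), c), pair(cons(pair(c, e), pair(e, q(q(q(c))))), e))   [R2 at 1.1.1.2.1]
4. cons(pair(cons(cons(c, q(c)), e), c), pair(cons(pair(c, e), pair(e, q(q(q(c))))), e))  →  cons(pair(cons(cons(c, c), e), c), pair(cons(pair(c, e), pair(e, q(q(q(c))))), e))   [R2 at 1.1.1.2]
5. cons(pair(cons(cons(c, c), e), c), pair(cons(pair(c, e), pair(e, q(q(q(c))))), e))  →  cons(pair(cons(cons(c, c), e), c), pair(cons(pair(c, e), pair(e, q(q(c)))), e))   [R2 at 2.1.2.2.1.1]
6. cons(pair(cons(cons(c, c), e), c), pair(cons(pair(c, e), pair(e, q(q(c)))), e))  →  cons(pair(cons(cons(c, c), e), c), pair(cons(pair(c, e), pair(e, q(c))), e))   [R2 at 2.1.2.2.1]
7. cons(pair(cons(cons(c, c), e), c), pair(cons(pair(c, e), pair(e, q(c))), e))  →  cons(pair(cons(cons(c, c), e), c), pair(cons(pair(c, e), pair(e, c)), e))   [R2 at 2.1.2.2]

cons(pair(cons(cons(c, c), e), c), pair(cons(pair(c, e), pair(e, c)), e))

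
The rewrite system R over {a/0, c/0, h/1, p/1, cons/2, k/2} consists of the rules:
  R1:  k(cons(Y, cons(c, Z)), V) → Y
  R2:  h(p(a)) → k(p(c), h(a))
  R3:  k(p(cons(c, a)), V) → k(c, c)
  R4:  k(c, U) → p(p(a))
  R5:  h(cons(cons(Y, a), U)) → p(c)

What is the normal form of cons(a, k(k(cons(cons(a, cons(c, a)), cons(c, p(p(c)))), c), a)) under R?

1. cons(a, k(k(cons(cons(a, cons(c, a)), cons(c, p(p(c)))), c), a))  →  cons(a, k(cons(a, cons(c, a)), a))   [R1 at 2.1]
2. cons(a, k(cons(a, cons(c, a)), a))  →  cons(a, a)   [R1 at 2]

cons(a, a)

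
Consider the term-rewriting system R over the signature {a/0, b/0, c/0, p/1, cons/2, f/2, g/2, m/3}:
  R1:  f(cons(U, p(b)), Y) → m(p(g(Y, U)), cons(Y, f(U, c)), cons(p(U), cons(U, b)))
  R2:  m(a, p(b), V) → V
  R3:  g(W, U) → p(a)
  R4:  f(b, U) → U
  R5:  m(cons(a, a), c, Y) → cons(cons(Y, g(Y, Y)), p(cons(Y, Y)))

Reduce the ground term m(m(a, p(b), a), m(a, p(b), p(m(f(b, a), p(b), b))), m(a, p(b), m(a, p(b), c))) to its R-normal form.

1. m(m(a, p(b), a), m(a, p(b), p(m(f(b, a), p(b), b))), m(a, p(b), m(a, p(b), c)))  →  m(a, m(a, p(b), p(m(f(b, a), p(b), b))), m(a, p(b), m(a, p(b), c)))   [R2 at 1]
2. m(a, m(a, p(b), p(m(f(b, a), p(b), b))), m(a, p(b), m(a, p(b), c)))  →  m(a, p(m(f(b, a), p(b), b)), m(a, p(b), m(a, p(b), c)))   [R2 at 2]
3. m(a, p(m(f(b, a), p(b), b)), m(a, p(b), m(a, p(b), c)))  →  m(a, p(m(a, p(b), b)), m(a, p(b), m(a, p(b), c)))   [R4 at 2.1.1]
4. m(a, p(m(a, p(b), b)), m(a, p(b), m(a, p(b), c)))  →  m(a, p(b), m(a, p(b), m(a, p(b), c)))   [R2 at 2.1]
5. m(a, p(b), m(a, p(b), m(a, p(b), c)))  →  m(a, p(b), m(a, p(b), c))   [R2 at ε]
6. m(a, p(b), m(a, p(b), c))  →  m(a, p(b), c)   [R2 at ε]
7. m(a, p(b), c)  →  c   [R2 at ε]

c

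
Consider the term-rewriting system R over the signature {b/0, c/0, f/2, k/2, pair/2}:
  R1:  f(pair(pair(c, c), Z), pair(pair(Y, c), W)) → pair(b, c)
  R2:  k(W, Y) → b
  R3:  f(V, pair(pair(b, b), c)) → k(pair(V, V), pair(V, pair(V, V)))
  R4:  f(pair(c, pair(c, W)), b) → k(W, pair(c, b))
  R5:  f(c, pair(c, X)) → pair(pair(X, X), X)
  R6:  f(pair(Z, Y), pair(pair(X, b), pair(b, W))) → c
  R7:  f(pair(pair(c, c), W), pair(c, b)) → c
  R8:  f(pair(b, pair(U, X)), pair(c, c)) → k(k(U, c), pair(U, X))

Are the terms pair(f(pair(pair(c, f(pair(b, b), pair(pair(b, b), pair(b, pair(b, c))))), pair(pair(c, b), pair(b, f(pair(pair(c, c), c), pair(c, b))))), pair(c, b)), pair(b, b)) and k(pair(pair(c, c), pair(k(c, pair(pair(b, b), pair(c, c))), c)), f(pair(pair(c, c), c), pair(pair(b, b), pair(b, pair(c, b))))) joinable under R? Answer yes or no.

Reduce t₁ = pair(f(pair(pair(c, f(pair(b, b), pair(pair(b, b), pair(b, pair(b, c))))), pair(pair(c, b), pair(b, f(pair(pair(c, c), c), pair(c, b))))), pair(c, b)), pair(b, b)):
1. pair(f(pair(pair(c, f(pair(b, b), pair(pair(b, b), pair(b, pair(b, c))))), pair(pair(c, b), pair(b, f(pair(pair(c, c), c), pair(c, b))))), pair(c, b)), pair(b, b))  →  pair(f(pair(pair(c, c), pair(pair(c, b), pair(b, f(pair(pair(c, c), c), pair(c, b))))), pair(c, b)), pair(b, b))   [R6 at 1.1.1.2]
2. pair(f(pair(pair(c, c), pair(pair(c, b), pair(b, f(pair(pair(c, c), c), pair(c, b))))), pair(c, b)), pair(b, b))  →  pair(c, pair(b, b))   [R7 at 1]

Reduce t₂ = k(pair(pair(c, c), pair(k(c, pair(pair(b, b), pair(c, c))), c)), f(pair(pair(c, c), c), pair(pair(b, b), pair(b, pair(c, b))))):
1. k(pair(pair(c, c), pair(k(c, pair(pair(b, b), pair(c, c))), c)), f(pair(pair(c, c), c), pair(pair(b, b), pair(b, pair(c, b)))))  →  b   [R2 at ε]

no — NF(t₁) = pair(c, pair(b, b)), NF(t₂) = b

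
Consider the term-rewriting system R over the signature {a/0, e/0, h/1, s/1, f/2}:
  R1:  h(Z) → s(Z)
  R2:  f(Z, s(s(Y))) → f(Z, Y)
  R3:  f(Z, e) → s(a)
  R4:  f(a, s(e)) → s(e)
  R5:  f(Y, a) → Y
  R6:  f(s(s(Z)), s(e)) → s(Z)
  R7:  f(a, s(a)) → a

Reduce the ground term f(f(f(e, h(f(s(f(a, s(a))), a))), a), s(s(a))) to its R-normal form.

1. f(f(f(e, h(f(s(f(a, s(a))), a))), a), s(s(a)))  →  f(f(f(e, h(f(s(f(a, s(a))), a))), a), a)   [R2 at ε]
2. f(f(f(e, h(f(s(f(a, s(a))), a))), a), a)  →  f(f(e, h(f(s(f(a, s(a))), a))), a)   [R5 at ε]
3. f(f(e, h(f(s(f(a, s(a))), a))), a)  →  f(e, h(f(s(f(a, s(a))), a)))   [R5 at ε]
4. f(e, h(f(s(f(a, s(a))), a)))  →  f(e, s(f(s(f(a, s(a))), a)))   [R1 at 2]
5. f(e, s(f(s(f(a, s(a))), a)))  →  f(e, s(s(f(a, s(a)))))   [R5 at 2.1]
6. f(e, s(s(f(a, s(a)))))  →  f(e, f(a, s(a)))   [R2 at ε]
7. f(e, f(a, s(a)))  →  f(e, a)   [R7 at 2]
8. f(e, a)  →  e   [R5 at ε]

e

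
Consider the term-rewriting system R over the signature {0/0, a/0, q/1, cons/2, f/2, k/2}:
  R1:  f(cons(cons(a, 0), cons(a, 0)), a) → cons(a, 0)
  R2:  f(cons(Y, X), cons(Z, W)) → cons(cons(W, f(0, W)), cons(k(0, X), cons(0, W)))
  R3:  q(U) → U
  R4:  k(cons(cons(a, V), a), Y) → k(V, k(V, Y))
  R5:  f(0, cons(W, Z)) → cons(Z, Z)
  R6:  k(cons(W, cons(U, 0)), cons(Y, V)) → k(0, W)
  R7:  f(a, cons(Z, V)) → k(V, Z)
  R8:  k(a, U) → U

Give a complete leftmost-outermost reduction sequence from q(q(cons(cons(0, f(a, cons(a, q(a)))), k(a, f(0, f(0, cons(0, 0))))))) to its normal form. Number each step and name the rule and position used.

cons(cons(0, a), cons(0, 0))

1. q(q(cons(cons(0, f(a, cons(a, q(a)))), k(a, f(0, f(0, cons(0, 0)))))))  →  q(cons(cons(0, f(a, cons(a, q(a)))), k(a, f(0, f(0, cons(0, 0))))))   [R3 at ε]
2. q(cons(cons(0, f(a, cons(a, q(a)))), k(a, f(0, f(0, cons(0, 0))))))  →  cons(cons(0, f(a, cons(a, q(a)))), k(a, f(0, f(0, cons(0, 0)))))   [R3 at ε]
3. cons(cons(0, f(a, cons(a, q(a)))), k(a, f(0, f(0, cons(0, 0)))))  →  cons(cons(0, k(q(a), a)), k(a, f(0, f(0, cons(0, 0)))))   [R7 at 1.2]
4. cons(cons(0, k(q(a), a)), k(a, f(0, f(0, cons(0, 0)))))  →  cons(cons(0, k(a, a)), k(a, f(0, f(0, cons(0, 0)))))   [R3 at 1.2.1]
5. cons(cons(0, k(a, a)), k(a, f(0, f(0, cons(0, 0)))))  →  cons(cons(0, a), k(a, f(0, f(0, cons(0, 0)))))   [R8 at 1.2]
6. cons(cons(0, a), k(a, f(0, f(0, cons(0, 0)))))  →  cons(cons(0, a), f(0, f(0, cons(0, 0))))   [R8 at 2]
7. cons(cons(0, a), f(0, f(0, cons(0, 0))))  →  cons(cons(0, a), f(0, cons(0, 0)))   [R5 at 2.2]
8. cons(cons(0, a), f(0, cons(0, 0)))  →  cons(cons(0, a), cons(0, 0))   [R5 at 2]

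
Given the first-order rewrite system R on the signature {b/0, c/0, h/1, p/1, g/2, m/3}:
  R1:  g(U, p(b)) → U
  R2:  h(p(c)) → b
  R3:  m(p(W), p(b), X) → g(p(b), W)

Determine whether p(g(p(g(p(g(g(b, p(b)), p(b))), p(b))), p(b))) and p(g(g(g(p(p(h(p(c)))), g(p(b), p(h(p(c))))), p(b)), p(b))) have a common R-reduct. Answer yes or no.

Reduce t₁ = p(g(p(g(p(g(g(b, p(b)), p(b))), p(b))), p(b))):
1. p(g(p(g(p(g(g(b, p(b)), p(b))), p(b))), p(b)))  →  p(p(g(p(g(g(b, p(b)), p(b))), p(b))))   [R1 at 1]
2. p(p(g(p(g(g(b, p(b)), p(b))), p(b))))  →  p(p(p(g(g(b, p(b)), p(b)))))   [R1 at 1.1]
3. p(p(p(g(g(b, p(b)), p(b)))))  →  p(p(p(g(b, p(b)))))   [R1 at 1.1.1]
4. p(p(p(g(b, p(b)))))  →  p(p(p(b)))   [R1 at 1.1.1]

Reduce t₂ = p(g(g(g(p(p(h(p(c)))), g(p(b), p(h(p(c))))), p(b)), p(b))):
1. p(g(g(g(p(p(h(p(c)))), g(p(b), p(h(p(c))))), p(b)), p(b)))  →  p(g(g(p(p(h(p(c)))), g(p(b), p(h(p(c))))), p(b)))   [R1 at 1]
2. p(g(g(p(p(h(p(c)))), g(p(b), p(h(p(c))))), p(b)))  →  p(g(p(p(h(p(c)))), g(p(b), p(h(p(c))))))   [R1 at 1]
3. p(g(p(p(h(p(c)))), g(p(b), p(h(p(c))))))  →  p(g(p(p(b)), g(p(b), p(h(p(c))))))   [R2 at 1.1.1.1]
4. p(g(p(p(b)), g(p(b), p(h(p(c))))))  →  p(g(p(p(b)), g(p(b), p(b))))   [R2 at 1.2.2.1]
5. p(g(p(p(b)), g(p(b), p(b))))  →  p(g(p(p(b)), p(b)))   [R1 at 1.2]
6. p(g(p(p(b)), p(b)))  →  p(p(p(b)))   [R1 at 1]

yes — NF(t₁) = p(p(p(b))), NF(t₂) = p(p(p(b)))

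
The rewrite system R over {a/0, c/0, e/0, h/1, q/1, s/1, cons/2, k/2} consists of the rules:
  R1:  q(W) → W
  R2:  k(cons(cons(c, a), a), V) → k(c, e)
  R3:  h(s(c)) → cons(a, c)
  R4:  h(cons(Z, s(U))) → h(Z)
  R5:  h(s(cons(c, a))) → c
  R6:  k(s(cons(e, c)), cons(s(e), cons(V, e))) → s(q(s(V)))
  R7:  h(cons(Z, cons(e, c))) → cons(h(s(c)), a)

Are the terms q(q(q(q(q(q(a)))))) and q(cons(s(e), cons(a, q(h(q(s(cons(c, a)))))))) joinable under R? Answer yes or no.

no — NF(t₁) = a, NF(t₂) = cons(s(e), cons(a, c))

Reduce t₁ = q(q(q(q(q(q(a)))))):
1. q(q(q(q(q(q(a))))))  →  q(q(q(q(q(a)))))   [R1 at ε]
2. q(q(q(q(q(a)))))  →  q(q(q(q(a))))   [R1 at ε]
3. q(q(q(q(a))))  →  q(q(q(a)))   [R1 at ε]
4. q(q(q(a)))  →  q(q(a))   [R1 at ε]
5. q(q(a))  →  q(a)   [R1 at ε]
6. q(a)  →  a   [R1 at ε]

Reduce t₂ = q(cons(s(e), cons(a, q(h(q(s(cons(c, a)))))))):
1. q(cons(s(e), cons(a, q(h(q(s(cons(c, a))))))))  →  cons(s(e), cons(a, q(h(q(s(cons(c, a)))))))   [R1 at ε]
2. cons(s(e), cons(a, q(h(q(s(cons(c, a)))))))  →  cons(s(e), cons(a, h(q(s(cons(c, a))))))   [R1 at 2.2]
3. cons(s(e), cons(a, h(q(s(cons(c, a))))))  →  cons(s(e), cons(a, h(s(cons(c, a)))))   [R1 at 2.2.1]
4. cons(s(e), cons(a, h(s(cons(c, a)))))  →  cons(s(e), cons(a, c))   [R5 at 2.2]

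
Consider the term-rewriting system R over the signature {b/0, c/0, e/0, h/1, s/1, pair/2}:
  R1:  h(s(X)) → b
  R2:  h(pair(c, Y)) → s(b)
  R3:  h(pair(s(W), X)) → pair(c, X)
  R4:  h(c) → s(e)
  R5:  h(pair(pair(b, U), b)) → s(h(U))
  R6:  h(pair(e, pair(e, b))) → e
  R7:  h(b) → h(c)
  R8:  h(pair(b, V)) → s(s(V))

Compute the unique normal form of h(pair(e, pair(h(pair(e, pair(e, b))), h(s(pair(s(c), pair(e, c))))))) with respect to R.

1. h(pair(e, pair(h(pair(e, pair(e, b))), h(s(pair(s(c), pair(e, c)))))))  →  h(pair(e, pair(e, h(s(pair(s(c), pair(e, c)))))))   [R6 at 1.2.1]
2. h(pair(e, pair(e, h(s(pair(s(c), pair(e, c)))))))  →  h(pair(e, pair(e, b)))   [R1 at 1.2.2]
3. h(pair(e, pair(e, b)))  →  e   [R6 at ε]

e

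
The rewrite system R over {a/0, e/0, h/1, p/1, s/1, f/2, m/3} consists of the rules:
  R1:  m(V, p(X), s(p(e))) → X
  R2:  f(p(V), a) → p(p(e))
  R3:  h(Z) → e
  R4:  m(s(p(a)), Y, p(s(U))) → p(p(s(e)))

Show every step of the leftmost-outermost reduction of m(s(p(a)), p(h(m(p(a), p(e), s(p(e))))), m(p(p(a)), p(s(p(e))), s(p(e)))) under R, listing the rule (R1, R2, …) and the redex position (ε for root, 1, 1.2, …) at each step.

1. m(s(p(a)), p(h(m(p(a), p(e), s(p(e))))), m(p(p(a)), p(s(p(e))), s(p(e))))  →  m(s(p(a)), p(e), m(p(p(a)), p(s(p(e))), s(p(e))))   [R3 at 2.1]
2. m(s(p(a)), p(e), m(p(p(a)), p(s(p(e))), s(p(e))))  →  m(s(p(a)), p(e), s(p(e)))   [R1 at 3]
3. m(s(p(a)), p(e), s(p(e)))  →  e   [R1 at ε]

e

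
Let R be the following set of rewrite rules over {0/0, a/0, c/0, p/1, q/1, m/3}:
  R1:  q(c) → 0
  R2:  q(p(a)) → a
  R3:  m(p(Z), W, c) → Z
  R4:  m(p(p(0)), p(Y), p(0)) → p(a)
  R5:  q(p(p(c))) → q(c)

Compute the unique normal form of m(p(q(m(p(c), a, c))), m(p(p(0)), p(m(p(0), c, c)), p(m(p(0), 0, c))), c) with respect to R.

1. m(p(q(m(p(c), a, c))), m(p(p(0)), p(m(p(0), c, c)), p(m(p(0), 0, c))), c)  →  q(m(p(c), a, c))   [R3 at ε]
2. q(m(p(c), a, c))  →  q(c)   [R3 at 1]
3. q(c)  →  0   [R1 at ε]

0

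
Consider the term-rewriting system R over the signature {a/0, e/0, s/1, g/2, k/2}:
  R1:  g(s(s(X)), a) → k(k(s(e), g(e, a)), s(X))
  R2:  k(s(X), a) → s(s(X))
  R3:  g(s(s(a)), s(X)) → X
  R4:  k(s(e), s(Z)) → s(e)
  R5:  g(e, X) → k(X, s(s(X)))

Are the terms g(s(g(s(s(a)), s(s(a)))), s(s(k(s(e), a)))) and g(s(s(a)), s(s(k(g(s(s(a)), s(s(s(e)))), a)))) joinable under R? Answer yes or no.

Reduce t₁ = g(s(g(s(s(a)), s(s(a)))), s(s(k(s(e), a)))):
1. g(s(g(s(s(a)), s(s(a)))), s(s(k(s(e), a))))  →  g(s(s(a)), s(s(k(s(e), a))))   [R3 at 1.1]
2. g(s(s(a)), s(s(k(s(e), a))))  →  s(k(s(e), a))   [R3 at ε]
3. s(k(s(e), a))  →  s(s(s(e)))   [R2 at 1]

Reduce t₂ = g(s(s(a)), s(s(k(g(s(s(a)), s(s(s(e)))), a)))):
1. g(s(s(a)), s(s(k(g(s(s(a)), s(s(s(e)))), a))))  →  s(k(g(s(s(a)), s(s(s(e)))), a))   [R3 at ε]
2. s(k(g(s(s(a)), s(s(s(e)))), a))  →  s(k(s(s(e)), a))   [R3 at 1.1]
3. s(k(s(s(e)), a))  →  s(s(s(s(e))))   [R2 at 1]

no — NF(t₁) = s(s(s(e))), NF(t₂) = s(s(s(s(e))))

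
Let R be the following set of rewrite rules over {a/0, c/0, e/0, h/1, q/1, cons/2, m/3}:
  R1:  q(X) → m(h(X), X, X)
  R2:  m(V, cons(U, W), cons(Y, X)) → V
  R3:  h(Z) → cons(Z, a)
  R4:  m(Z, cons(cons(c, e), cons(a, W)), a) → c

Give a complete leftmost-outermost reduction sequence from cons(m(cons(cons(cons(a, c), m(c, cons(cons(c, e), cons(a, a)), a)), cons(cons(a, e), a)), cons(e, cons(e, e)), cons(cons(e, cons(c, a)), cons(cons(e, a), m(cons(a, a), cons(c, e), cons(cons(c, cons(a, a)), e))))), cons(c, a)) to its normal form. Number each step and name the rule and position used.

cons(cons(cons(cons(a, c), c), cons(cons(a, e), a)), cons(c, a))

1. cons(m(cons(cons(cons(a, c), m(c, cons(cons(c, e), cons(a, a)), a)), cons(cons(a, e), a)), cons(e, cons(e, e)), cons(cons(e, cons(c, a)), cons(cons(e, a), m(cons(a, a), cons(c, e), cons(cons(c, cons(a, a)), e))))), cons(c, a))  →  cons(cons(cons(cons(a, c), m(c, cons(cons(c, e), cons(a, a)), a)), cons(cons(a, e), a)), cons(c, a))   [R2 at 1]
2. cons(cons(cons(cons(a, c), m(c, cons(cons(c, e), cons(a, a)), a)), cons(cons(a, e), a)), cons(c, a))  →  cons(cons(cons(cons(a, c), c), cons(cons(a, e), a)), cons(c, a))   [R4 at 1.1.2]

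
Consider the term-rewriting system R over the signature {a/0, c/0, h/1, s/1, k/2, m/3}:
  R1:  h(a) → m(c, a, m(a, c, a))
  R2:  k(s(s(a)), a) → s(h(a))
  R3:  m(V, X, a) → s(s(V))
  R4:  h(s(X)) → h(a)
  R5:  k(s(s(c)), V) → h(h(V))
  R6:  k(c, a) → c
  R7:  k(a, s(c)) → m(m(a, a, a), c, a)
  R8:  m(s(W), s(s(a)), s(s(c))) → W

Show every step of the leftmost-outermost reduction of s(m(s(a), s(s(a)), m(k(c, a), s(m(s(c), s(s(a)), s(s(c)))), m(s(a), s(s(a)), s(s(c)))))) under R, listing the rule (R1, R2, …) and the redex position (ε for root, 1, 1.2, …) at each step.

s(a)

1. s(m(s(a), s(s(a)), m(k(c, a), s(m(s(c), s(s(a)), s(s(c)))), m(s(a), s(s(a)), s(s(c))))))  →  s(m(s(a), s(s(a)), m(c, s(m(s(c), s(s(a)), s(s(c)))), m(s(a), s(s(a)), s(s(c))))))   [R6 at 1.3.1]
2. s(m(s(a), s(s(a)), m(c, s(m(s(c), s(s(a)), s(s(c)))), m(s(a), s(s(a)), s(s(c))))))  →  s(m(s(a), s(s(a)), m(c, s(c), m(s(a), s(s(a)), s(s(c))))))   [R8 at 1.3.2.1]
3. s(m(s(a), s(s(a)), m(c, s(c), m(s(a), s(s(a)), s(s(c))))))  →  s(m(s(a), s(s(a)), m(c, s(c), a)))   [R8 at 1.3.3]
4. s(m(s(a), s(s(a)), m(c, s(c), a)))  →  s(m(s(a), s(s(a)), s(s(c))))   [R3 at 1.3]
5. s(m(s(a), s(s(a)), s(s(c))))  →  s(a)   [R8 at 1]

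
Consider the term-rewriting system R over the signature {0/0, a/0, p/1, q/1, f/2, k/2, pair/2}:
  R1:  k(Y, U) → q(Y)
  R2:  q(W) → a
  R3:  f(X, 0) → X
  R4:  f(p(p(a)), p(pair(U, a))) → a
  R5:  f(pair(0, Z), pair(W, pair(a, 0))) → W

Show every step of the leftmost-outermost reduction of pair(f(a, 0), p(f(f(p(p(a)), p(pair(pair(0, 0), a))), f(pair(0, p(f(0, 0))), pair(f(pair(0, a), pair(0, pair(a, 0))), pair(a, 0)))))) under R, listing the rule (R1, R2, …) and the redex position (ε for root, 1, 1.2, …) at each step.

1. pair(f(a, 0), p(f(f(p(p(a)), p(pair(pair(0, 0), a))), f(pair(0, p(f(0, 0))), pair(f(pair(0, a), pair(0, pair(a, 0))), pair(a, 0))))))  →  pair(a, p(f(f(p(p(a)), p(pair(pair(0, 0), a))), f(pair(0, p(f(0, 0))), pair(f(pair(0, a), pair(0, pair(a, 0))), pair(a, 0))))))   [R3 at 1]
2. pair(a, p(f(f(p(p(a)), p(pair(pair(0, 0), a))), f(pair(0, p(f(0, 0))), pair(f(pair(0, a), pair(0, pair(a, 0))), pair(a, 0))))))  →  pair(a, p(f(a, f(pair(0, p(f(0, 0))), pair(f(pair(0, a), pair(0, pair(a, 0))), pair(a, 0))))))   [R4 at 2.1.1]
3. pair(a, p(f(a, f(pair(0, p(f(0, 0))), pair(f(pair(0, a), pair(0, pair(a, 0))), pair(a, 0))))))  →  pair(a, p(f(a, f(pair(0, a), pair(0, pair(a, 0))))))   [R5 at 2.1.2]
4. pair(a, p(f(a, f(pair(0, a), pair(0, pair(a, 0))))))  →  pair(a, p(f(a, 0)))   [R5 at 2.1.2]
5. pair(a, p(f(a, 0)))  →  pair(a, p(a))   [R3 at 2.1]

pair(a, p(a))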